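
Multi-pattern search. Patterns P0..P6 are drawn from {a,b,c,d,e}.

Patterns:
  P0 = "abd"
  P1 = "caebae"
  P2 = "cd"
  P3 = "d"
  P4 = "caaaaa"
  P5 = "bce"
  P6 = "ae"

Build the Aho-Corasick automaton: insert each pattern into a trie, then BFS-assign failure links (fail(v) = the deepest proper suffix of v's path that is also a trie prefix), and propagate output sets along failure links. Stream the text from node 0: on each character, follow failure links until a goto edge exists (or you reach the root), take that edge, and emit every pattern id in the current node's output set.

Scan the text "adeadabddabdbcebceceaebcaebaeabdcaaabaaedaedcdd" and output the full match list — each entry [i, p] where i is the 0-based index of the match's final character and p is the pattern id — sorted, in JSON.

Build:
Trie (insert patterns):
  n0 'ε': a→1 b→16 c→4 d→11
  n1 'a': b→2 e→19
  n2 'ab': d→3
  n3 'abd': ·  ←P0
  n4 'c': a→5 d→10
  n5 'ca': a→12 e→6
  n6 'cae': b→7
  n7 'caeb': a→8
  n8 'caeba': e→9
  n9 'caebae': ·  ←P1
  n10 'cd': ·  ←P2
  n11 'd': ·  ←P3
  n12 'caa': a→13
  n13 'caaa': a→14
  n14 'caaaa': a→15
  n15 'caaaaa': ·  ←P4
  n16 'b': c→17
  n17 'bc': e→18
  n18 'bce': ·  ←P5
  n19 'ae': ·  ←P6

BFS fail/out derivation:
  n1('a'): parent n0 fail=0; on 'a' 0 → fail=0;  out ∅∪∅=∅
  n4('c'): parent n0 fail=0; on 'c' 0 → fail=0;  out ∅∪∅=∅
  n11('d'): parent n0 fail=0; on 'd' 0 → fail=0;  out {3}∪∅={3}
  n16('b'): parent n0 fail=0; on 'b' 0 → fail=0;  out ∅∪∅=∅
  n2('ab'): parent n1 fail=0; on 'b' 0 → fail=16;  out ∅∪∅=∅
  n5('ca'): parent n4 fail=0; on 'a' 0 → fail=1;  out ∅∪∅=∅
  n10('cd'): parent n4 fail=0; on 'd' 0 → fail=11;  out {2}∪{3}={2,3}
  n17('bc'): parent n16 fail=0; on 'c' 0 → fail=4;  out ∅∪∅=∅
  n19('ae'): parent n1 fail=0; on 'e' 0 → fail=0;  out {6}∪∅={6}
  n3('abd'): parent n2 fail=16; on 'd' 16→0 → fail=11;  out {0}∪{3}={0,3}
  n6('cae'): parent n5 fail=1; on 'e' 1 → fail=19;  out ∅∪{6}={6}
  n12('caa'): parent n5 fail=1; on 'a' 1→0 → fail=1;  out ∅∪∅=∅
  n18('bce'): parent n17 fail=4; on 'e' 4→0 → fail=0;  out {5}∪∅={5}
  n7('caeb'): parent n6 fail=19; on 'b' 19→0 → fail=16;  out ∅∪∅=∅
  n13('caaa'): parent n12 fail=1; on 'a' 1→0 → fail=1;  out ∅∪∅=∅
  n8('caeba'): parent n7 fail=16; on 'a' 16→0 → fail=1;  out ∅∪∅=∅
  n14('caaaa'): parent n13 fail=1; on 'a' 1→0 → fail=1;  out ∅∪∅=∅
  n9('caebae'): parent n8 fail=1; on 'e' 1 → fail=19;  out {1}∪{6}={1,6}
  n15('caaaaa'): parent n14 fail=1; on 'a' 1→0 → fail=1;  out {4}∪∅={4}

Scan:
[0] read 'a'  n0⇒n1
[1] read 'd'  n1⇒n11 ·f  ** P3@[1:1]
[2] read 'e'  n11⇒n0 ·f
[3] read 'a'  n0⇒n1
[4] read 'd'  n1⇒n11 ·f  ** P3@[4:4]
[5] read 'a'  n11⇒n1 ·f
[6] read 'b'  n1⇒n2
[7] read 'd'  n2⇒n3  ** P0@[5:7],P3@[7:7]
[8] read 'd'  n3⇒n11 ·f  ** P3@[8:8]
[9] read 'a'  n11⇒n1 ·f
[10] read 'b'  n1⇒n2
[11] read 'd'  n2⇒n3  ** P0@[9:11],P3@[11:11]
[12] read 'b'  n3⇒n16 ·f
[13] read 'c'  n16⇒n17
[14] read 'e'  n17⇒n18  ** P5@[12:14]
[15] read 'b'  n18⇒n16 ·f
[16] read 'c'  n16⇒n17
[17] read 'e'  n17⇒n18  ** P5@[15:17]
[18] read 'c'  n18⇒n4 ·f
[19] read 'e'  n4⇒n0 ·f
[20] read 'a'  n0⇒n1
[21] read 'e'  n1⇒n19  ** P6@[20:21]
[22] read 'b'  n19⇒n16 ·f
[23] read 'c'  n16⇒n17
[24] read 'a'  n17⇒n5 ·f
[25] read 'e'  n5⇒n6  ** P6@[24:25]
[26] read 'b'  n6⇒n7
[27] read 'a'  n7⇒n8
[28] read 'e'  n8⇒n9  ** P1@[23:28],P6@[27:28]
[29] read 'a'  n9⇒n1 ·f
[30] read 'b'  n1⇒n2
[31] read 'd'  n2⇒n3  ** P0@[29:31],P3@[31:31]
[32] read 'c'  n3⇒n4 ·f
[33] read 'a'  n4⇒n5
[34] read 'a'  n5⇒n12
[35] read 'a'  n12⇒n13
[36] read 'b'  n13⇒n2 ·f
[37] read 'a'  n2⇒n1 ·f
[38] read 'a'  n1⇒n1 ·f
[39] read 'e'  n1⇒n19  ** P6@[38:39]
[40] read 'd'  n19⇒n11 ·f  ** P3@[40:40]
[41] read 'a'  n11⇒n1 ·f
[42] read 'e'  n1⇒n19  ** P6@[41:42]
[43] read 'd'  n19⇒n11 ·f  ** P3@[43:43]
[44] read 'c'  n11⇒n4 ·f
[45] read 'd'  n4⇒n10  ** P2@[44:45],P3@[45:45]
[46] read 'd'  n10⇒n11 ·f  ** P3@[46:46]

All matches (sorted): [[1,3],[4,3],[7,0],[7,3],[8,3],[11,0],[11,3],[14,5],[17,5],[21,6],[25,6],[28,1],[28,6],[31,0],[31,3],[39,6],[40,3],[42,6],[43,3],[45,2],[45,3],[46,3]]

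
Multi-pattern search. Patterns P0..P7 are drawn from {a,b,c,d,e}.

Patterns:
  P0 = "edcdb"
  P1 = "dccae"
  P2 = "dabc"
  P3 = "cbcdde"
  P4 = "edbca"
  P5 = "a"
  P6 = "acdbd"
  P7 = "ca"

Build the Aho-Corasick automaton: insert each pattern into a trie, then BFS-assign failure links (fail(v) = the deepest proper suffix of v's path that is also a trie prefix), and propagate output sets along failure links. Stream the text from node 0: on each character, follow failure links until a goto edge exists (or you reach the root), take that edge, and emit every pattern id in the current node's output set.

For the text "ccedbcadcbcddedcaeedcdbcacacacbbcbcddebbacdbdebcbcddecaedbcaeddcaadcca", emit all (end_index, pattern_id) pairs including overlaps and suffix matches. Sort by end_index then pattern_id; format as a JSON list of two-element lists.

Build:
Trie (insert patterns):
  0='ε' goto a→23 c→14 d→6 e→1
  1='e' goto d→2
  2='ed' goto b→20 c→3
  3='edc' goto d→4
  4='edcd' goto b→5
  5='edcdb' goto ·  ←P0
  6='d' goto a→11 c→7
  7='dc' goto c→8
  8='dcc' goto a→9
  9='dcca' goto e→10
  10='dccae' goto ·  ←P1
  11='da' goto b→12
  12='dab' goto c→13
  13='dabc' goto ·  ←P2
  14='c' goto a→28 b→15
  15='cb' goto c→16
  16='cbc' goto d→17
  17='cbcd' goto d→18
  18='cbcdd' goto e→19
  19='cbcdde' goto ·  ←P3
  20='edb' goto c→21
  21='edbc' goto a→22
  22='edbca' goto ·  ←P4
  23='a' goto c→24  ←P5
  24='ac' goto d→25
  25='acd' goto b→26
  26='acdb' goto d→27
  27='acdbd' goto ·  ←P6
  28='ca' goto ·  ←P7

BFS fail/out derivation:
  fail(1) 'e': from fail(0)=0 chase 'e': 0 ⇒ 0;  out=∅∪out(0)=∅
  fail(6) 'd': from fail(0)=0 chase 'd': 0 ⇒ 0;  out=∅∪out(0)=∅
  fail(14) 'c': from fail(0)=0 chase 'c': 0 ⇒ 0;  out=∅∪out(0)=∅
  fail(23) 'a': from fail(0)=0 chase 'a': 0 ⇒ 0;  out={5}∪out(0)={5}
  fail(2) 'ed': from fail(1)=0 chase 'd': 0 ⇒ 6;  out=∅∪out(6)=∅
  fail(7) 'dc': from fail(6)=0 chase 'c': 0 ⇒ 14;  out=∅∪out(14)=∅
  fail(11) 'da': from fail(6)=0 chase 'a': 0 ⇒ 23;  out=∅∪out(23)={5}
  fail(15) 'cb': from fail(14)=0 chase 'b': 0 ⇒ 0;  out=∅∪out(0)=∅
  fail(24) 'ac': from fail(23)=0 chase 'c': 0 ⇒ 14;  out=∅∪out(14)=∅
  fail(28) 'ca': from fail(14)=0 chase 'a': 0 ⇒ 23;  out={7}∪out(23)={5,7}
  fail(3) 'edc': from fail(2)=6 chase 'c': 6 ⇒ 7;  out=∅∪out(7)=∅
  fail(8) 'dcc': from fail(7)=14 chase 'c': 14→0 ⇒ 14;  out=∅∪out(14)=∅
  fail(12) 'dab': from fail(11)=23 chase 'b': 23→0 ⇒ 0;  out=∅∪out(0)=∅
  fail(16) 'cbc': from fail(15)=0 chase 'c': 0 ⇒ 14;  out=∅∪out(14)=∅
  fail(20) 'edb': from fail(2)=6 chase 'b': 6→0 ⇒ 0;  out=∅∪out(0)=∅
  fail(25) 'acd': from fail(24)=14 chase 'd': 14→0 ⇒ 6;  out=∅∪out(6)=∅
  fail(4) 'edcd': from fail(3)=7 chase 'd': 7→14→0 ⇒ 6;  out=∅∪out(6)=∅
  fail(9) 'dcca': from fail(8)=14 chase 'a': 14 ⇒ 28;  out=∅∪out(28)={5,7}
  fail(13) 'dabc': from fail(12)=0 chase 'c': 0 ⇒ 14;  out={2}∪out(14)={2}
  fail(17) 'cbcd': from fail(16)=14 chase 'd': 14→0 ⇒ 6;  out=∅∪out(6)=∅
  fail(21) 'edbc': from fail(20)=0 chase 'c': 0 ⇒ 14;  out=∅∪out(14)=∅
  fail(26) 'acdb': from fail(25)=6 chase 'b': 6→0 ⇒ 0;  out=∅∪out(0)=∅
  fail(5) 'edcdb': from fail(4)=6 chase 'b': 6→0 ⇒ 0;  out={0}∪out(0)={0}
  fail(10) 'dccae': from fail(9)=28 chase 'e': 28→23→0 ⇒ 1;  out={1}∪out(1)={1}
  fail(18) 'cbcdd': from fail(17)=6 chase 'd': 6→0 ⇒ 6;  out=∅∪out(6)=∅
  fail(22) 'edbca': from fail(21)=14 chase 'a': 14 ⇒ 28;  out={4}∪out(28)={4,5,7}
  fail(27) 'acdbd': from fail(26)=0 chase 'd': 0 ⇒ 6;  out={6}∪out(6)={6}
  fail(19) 'cbcdde': from fail(18)=6 chase 'e': 6→0 ⇒ 1;  out={3}∪out(1)={3}

Scan:
pos 0 'c': at 14
pos 1 'c': at 14 ·f
pos 2 'e': at 1 ·f
pos 3 'd': at 2
pos 4 'b': at 20
pos 5 'c': at 21
pos 6 'a': at 22  → match P4@[2:6],P5@[6:6],P7@[5:6]
pos 7 'd': at 6 ·f
pos 8 'c': at 7
pos 9 'b': at 15 ·f
pos 10 'c': at 16
pos 11 'd': at 17
pos 12 'd': at 18
pos 13 'e': at 19  → match P3@[8:13]
pos 14 'd': at 2 ·f
pos 15 'c': at 3
pos 16 'a': at 28 ·f  → match P5@[16:16],P7@[15:16]
pos 17 'e': at 1 ·f
pos 18 'e': at 1 ·f
pos 19 'd': at 2
pos 20 'c': at 3
pos 21 'd': at 4
pos 22 'b': at 5  → match P0@[18:22]
pos 23 'c': at 14 ·f
pos 24 'a': at 28  → match P5@[24:24],P7@[23:24]
pos 25 'c': at 24 ·f
pos 26 'a': at 28 ·f  → match P5@[26:26],P7@[25:26]
pos 27 'c': at 24 ·f
pos 28 'a': at 28 ·f  → match P5@[28:28],P7@[27:28]
pos 29 'c': at 24 ·f
pos 30 'b': at 15 ·f
pos 31 'b': at 0 ·f
pos 32 'c': at 14
pos 33 'b': at 15
pos 34 'c': at 16
pos 35 'd': at 17
pos 36 'd': at 18
pos 37 'e': at 19  → match P3@[32:37]
pos 38 'b': at 0 ·f
pos 39 'b': at 0
pos 40 'a': at 23  → match P5@[40:40]
pos 41 'c': at 24
pos 42 'd': at 25
pos 43 'b': at 26
pos 44 'd': at 27  → match P6@[40:44]
pos 45 'e': at 1 ·f
pos 46 'b': at 0 ·f
pos 47 'c': at 14
pos 48 'b': at 15
pos 49 'c': at 16
pos 50 'd': at 17
pos 51 'd': at 18
pos 52 'e': at 19  → match P3@[47:52]
pos 53 'c': at 14 ·f
pos 54 'a': at 28  → match P5@[54:54],P7@[53:54]
pos 55 'e': at 1 ·f
pos 56 'd': at 2
pos 57 'b': at 20
pos 58 'c': at 21
pos 59 'a': at 22  → match P4@[55:59],P5@[59:59],P7@[58:59]
pos 60 'e': at 1 ·f
pos 61 'd': at 2
pos 62 'd': at 6 ·f
pos 63 'c': at 7
pos 64 'a': at 28 ·f  → match P5@[64:64],P7@[63:64]
pos 65 'a': at 23 ·f  → match P5@[65:65]
pos 66 'd': at 6 ·f
pos 67 'c': at 7
pos 68 'c': at 8
pos 69 'a': at 9  → match P5@[69:69],P7@[68:69]

Matches: [[6,4],[6,5],[6,7],[13,3],[16,5],[16,7],[22,0],[24,5],[24,7],[26,5],[26,7],[28,5],[28,7],[37,3],[40,5],[44,6],[52,3],[54,5],[54,7],[59,4],[59,5],[59,7],[64,5],[64,7],[65,5],[69,5],[69,7]]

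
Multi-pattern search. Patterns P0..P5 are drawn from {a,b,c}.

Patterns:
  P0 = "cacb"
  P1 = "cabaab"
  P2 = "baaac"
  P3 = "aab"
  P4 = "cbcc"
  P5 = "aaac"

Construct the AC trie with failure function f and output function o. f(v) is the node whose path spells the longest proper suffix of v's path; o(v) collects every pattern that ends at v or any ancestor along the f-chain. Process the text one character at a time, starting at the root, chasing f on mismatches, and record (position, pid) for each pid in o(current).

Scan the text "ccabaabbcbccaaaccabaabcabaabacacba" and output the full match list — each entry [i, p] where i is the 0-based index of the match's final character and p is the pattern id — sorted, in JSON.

Construct AC machine:
Trie nodes:
  n0 'ε': a→14 b→9 c→1
  n1 'c': a→2 b→17
  n2 'ca': b→5 c→3
  n3 'cac': b→4
  n4 'cacb': ·  [P0 ends]
  n5 'cab': a→6
  n6 'caba': a→7
  n7 'cabaa': b→8
  n8 'cabaab': ·  [P1 ends]
  n9 'b': a→10
  n10 'ba': a→11
  n11 'baa': a→12
  n12 'baaa': c→13
  n13 'baaac': ·  [P2 ends]
  n14 'a': a→15
  n15 'aa': a→20 b→16
  n16 'aab': ·  [P3 ends]
  n17 'cb': c→18
  n18 'cbc': c→19
  n19 'cbcc': ·  [P4 ends]
  n20 'aaa': c→21
  n21 'aaac': ·  [P5 ends]

Failure links (BFS by depth):
  n1('c'): parent n0 fail=0; on 'c' 0 → fail=0;  out ∅∪∅=∅
  n9('b'): parent n0 fail=0; on 'b' 0 → fail=0;  out ∅∪∅=∅
  n14('a'): parent n0 fail=0; on 'a' 0 → fail=0;  out ∅∪∅=∅
  n2('ca'): parent n1 fail=0; on 'a' 0 → fail=14;  out ∅∪∅=∅
  n10('ba'): parent n9 fail=0; on 'a' 0 → fail=14;  out ∅∪∅=∅
  n15('aa'): parent n14 fail=0; on 'a' 0 → fail=14;  out ∅∪∅=∅
  n17('cb'): parent n1 fail=0; on 'b' 0 → fail=9;  out ∅∪∅=∅
  n3('cac'): parent n2 fail=14; on 'c' 14→0 → fail=1;  out ∅∪∅=∅
  n5('cab'): parent n2 fail=14; on 'b' 14→0 → fail=9;  out ∅∪∅=∅
  n11('baa'): parent n10 fail=14; on 'a' 14 → fail=15;  out ∅∪∅=∅
  n16('aab'): parent n15 fail=14; on 'b' 14→0 → fail=9;  out {3}∪∅={3}
  n18('cbc'): parent n17 fail=9; on 'c' 9→0 → fail=1;  out ∅∪∅=∅
  n20('aaa'): parent n15 fail=14; on 'a' 14 → fail=15;  out ∅∪∅=∅
  n4('cacb'): parent n3 fail=1; on 'b' 1 → fail=17;  out {0}∪∅={0}
  n6('caba'): parent n5 fail=9; on 'a' 9 → fail=10;  out ∅∪∅=∅
  n12('baaa'): parent n11 fail=15; on 'a' 15 → fail=20;  out ∅∪∅=∅
  n19('cbcc'): parent n18 fail=1; on 'c' 1→0 → fail=1;  out {4}∪∅={4}
  n21('aaac'): parent n20 fail=15; on 'c' 15→14→0 → fail=1;  out {5}∪∅={5}
  n7('cabaa'): parent n6 fail=10; on 'a' 10 → fail=11;  out ∅∪∅=∅
  n13('baaac'): parent n12 fail=20; on 'c' 20 → fail=21;  out {2}∪{5}={2,5}
  n8('cabaab'): parent n7 fail=11; on 'b' 11→15 → fail=16;  out {1}∪{3}={1,3}

Text stream:
i=0 'c': node 0→1
i=1 'c': node 1→1 ·f
i=2 'a': node 1→2
i=3 'b': node 2→5
i=4 'a': node 5→6
i=5 'a': node 6→7
i=6 'b': node 7→8  emit P1@[1:6],P3@[4:6]
i=7 'b': node 8→9 ·f
i=8 'c': node 9→1 ·f
i=9 'b': node 1→17
i=10 'c': node 17→18
i=11 'c': node 18→19  emit P4@[8:11]
i=12 'a': node 19→2 ·f
i=13 'a': node 2→15 ·f
i=14 'a': node 15→20
i=15 'c': node 20→21  emit P5@[12:15]
i=16 'c': node 21→1 ·f
i=17 'a': node 1→2
i=18 'b': node 2→5
i=19 'a': node 5→6
i=20 'a': node 6→7
i=21 'b': node 7→8  emit P1@[16:21],P3@[19:21]
i=22 'c': node 8→1 ·f
i=23 'a': node 1→2
i=24 'b': node 2→5
i=25 'a': node 5→6
i=26 'a': node 6→7
i=27 'b': node 7→8  emit P1@[22:27],P3@[25:27]
i=28 'a': node 8→10 ·f
i=29 'c': node 10→1 ·f
i=30 'a': node 1→2
i=31 'c': node 2→3
i=32 'b': node 3→4  emit P0@[29:32]
i=33 'a': node 4→10 ·f

Matches: [[6,1],[6,3],[11,4],[15,5],[21,1],[21,3],[27,1],[27,3],[32,0]]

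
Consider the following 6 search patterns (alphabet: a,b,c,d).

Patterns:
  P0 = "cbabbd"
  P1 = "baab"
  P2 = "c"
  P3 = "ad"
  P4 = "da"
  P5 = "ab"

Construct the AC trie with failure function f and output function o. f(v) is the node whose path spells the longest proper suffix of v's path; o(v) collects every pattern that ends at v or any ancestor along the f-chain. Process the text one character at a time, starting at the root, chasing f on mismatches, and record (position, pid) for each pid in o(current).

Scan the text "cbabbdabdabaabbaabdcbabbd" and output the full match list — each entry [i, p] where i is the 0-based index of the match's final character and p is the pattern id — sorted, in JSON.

Construct AC machine:
Trie nodes:
  n0 'ε': a→11 b→7 c→1 d→13
  n1 'c': b→2  [P2 ends]
  n2 'cb': a→3
  n3 'cba': b→4
  n4 'cbab': b→5
  n5 'cbabb': d→6
  n6 'cbabbd': ·  [P0 ends]
  n7 'b': a→8
  n8 'ba': a→9
  n9 'baa': b→10
  n10 'baab': ·  [P1 ends]
  n11 'a': b→15 d→12
  n12 'ad': ·  [P3 ends]
  n13 'd': a→14
  n14 'da': ·  [P4 ends]
  n15 'ab': ·  [P5 ends]

Failure links (BFS by depth):
  n1('c'): parent n0 fail=0; on 'c' 0 → fail=0;  out {2}∪∅={2}
  n7('b'): parent n0 fail=0; on 'b' 0 → fail=0;  out ∅∪∅=∅
  n11('a'): parent n0 fail=0; on 'a' 0 → fail=0;  out ∅∪∅=∅
  n13('d'): parent n0 fail=0; on 'd' 0 → fail=0;  out ∅∪∅=∅
  n2('cb'): parent n1 fail=0; on 'b' 0 → fail=7;  out ∅∪∅=∅
  n8('ba'): parent n7 fail=0; on 'a' 0 → fail=11;  out ∅∪∅=∅
  n12('ad'): parent n11 fail=0; on 'd' 0 → fail=13;  out {3}∪∅={3}
  n14('da'): parent n13 fail=0; on 'a' 0 → fail=11;  out {4}∪∅={4}
  n15('ab'): parent n11 fail=0; on 'b' 0 → fail=7;  out {5}∪∅={5}
  n3('cba'): parent n2 fail=7; on 'a' 7 → fail=8;  out ∅∪∅=∅
  n9('baa'): parent n8 fail=11; on 'a' 11→0 → fail=11;  out ∅∪∅=∅
  n4('cbab'): parent n3 fail=8; on 'b' 8→11 → fail=15;  out ∅∪{5}={5}
  n10('baab'): parent n9 fail=11; on 'b' 11 → fail=15;  out {1}∪{5}={1,5}
  n5('cbabb'): parent n4 fail=15; on 'b' 15→7→0 → fail=7;  out ∅∪∅=∅
  n6('cbabbd'): parent n5 fail=7; on 'd' 7→0 → fail=13;  out {0}∪∅={0}

Scan:
pos 0 'c': at 1  → match P2@[0:0]
pos 1 'b': at 2
pos 2 'a': at 3
pos 3 'b': at 4  → match P5@[2:3]
pos 4 'b': at 5
pos 5 'd': at 6  → match P0@[0:5]
pos 6 'a': at 14 ·f  → match P4@[5:6]
pos 7 'b': at 15 ·f  → match P5@[6:7]
pos 8 'd': at 13 ·f
pos 9 'a': at 14  → match P4@[8:9]
pos 10 'b': at 15 ·f  → match P5@[9:10]
pos 11 'a': at 8 ·f
pos 12 'a': at 9
pos 13 'b': at 10  → match P1@[10:13],P5@[12:13]
pos 14 'b': at 7 ·f
pos 15 'a': at 8
pos 16 'a': at 9
pos 17 'b': at 10  → match P1@[14:17],P5@[16:17]
pos 18 'd': at 13 ·f
pos 19 'c': at 1 ·f  → match P2@[19:19]
pos 20 'b': at 2
pos 21 'a': at 3
pos 22 'b': at 4  → match P5@[21:22]
pos 23 'b': at 5
pos 24 'd': at 6  → match P0@[19:24]

All matches (sorted): [[0,2],[3,5],[5,0],[6,4],[7,5],[9,4],[10,5],[13,1],[13,5],[17,1],[17,5],[19,2],[22,5],[24,0]]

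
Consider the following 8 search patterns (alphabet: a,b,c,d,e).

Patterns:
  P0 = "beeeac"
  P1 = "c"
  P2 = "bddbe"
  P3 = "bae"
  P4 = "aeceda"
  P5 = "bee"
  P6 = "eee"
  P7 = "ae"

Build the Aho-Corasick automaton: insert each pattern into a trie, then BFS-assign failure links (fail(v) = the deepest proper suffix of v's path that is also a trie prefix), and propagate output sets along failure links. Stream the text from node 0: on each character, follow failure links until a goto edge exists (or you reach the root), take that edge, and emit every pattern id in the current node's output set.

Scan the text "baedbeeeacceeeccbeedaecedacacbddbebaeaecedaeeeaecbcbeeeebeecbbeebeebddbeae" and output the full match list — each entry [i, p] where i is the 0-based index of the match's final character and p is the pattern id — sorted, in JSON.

Build:
Trie (insert patterns):
  n0 'ε': a→14 b→1 c→7 e→20
  n1 'b': a→12 d→8 e→2
  n2 'be': e→3
  n3 'bee': e→4  [P5 ends]
  n4 'beee': a→5
  n5 'beeea': c→6
  n6 'beeeac': ·  [P0 ends]
  n7 'c': ·  [P1 ends]
  n8 'bd': d→9
  n9 'bdd': b→10
  n10 'bddb': e→11
  n11 'bddbe': ·  [P2 ends]
  n12 'ba': e→13
  n13 'bae': ·  [P3 ends]
  n14 'a': e→15
  n15 'ae': c→16  [P7 ends]
  n16 'aec': e→17
  n17 'aece': d→18
  n18 'aeced': a→19
  n19 'aeceda': ·  [P4 ends]
  n20 'e': e→21
  n21 'ee': e→22
  n22 'eee': ·  [P6 ends]

Failure links (BFS by depth):
  n1('b'): parent n0 fail=0; on 'b' 0 → fail=0;  out ∅∪∅=∅
  n7('c'): parent n0 fail=0; on 'c' 0 → fail=0;  out {1}∪∅={1}
  n14('a'): parent n0 fail=0; on 'a' 0 → fail=0;  out ∅∪∅=∅
  n20('e'): parent n0 fail=0; on 'e' 0 → fail=0;  out ∅∪∅=∅
  n2('be'): parent n1 fail=0; on 'e' 0 → fail=20;  out ∅∪∅=∅
  n8('bd'): parent n1 fail=0; on 'd' 0 → fail=0;  out ∅∪∅=∅
  n12('ba'): parent n1 fail=0; on 'a' 0 → fail=14;  out ∅∪∅=∅
  n15('ae'): parent n14 fail=0; on 'e' 0 → fail=20;  out {7}∪∅={7}
  n21('ee'): parent n20 fail=0; on 'e' 0 → fail=20;  out ∅∪∅=∅
  n3('bee'): parent n2 fail=20; on 'e' 20 → fail=21;  out {5}∪∅={5}
  n9('bdd'): parent n8 fail=0; on 'd' 0 → fail=0;  out ∅∪∅=∅
  n13('bae'): parent n12 fail=14; on 'e' 14 → fail=15;  out {3}∪{7}={3,7}
  n16('aec'): parent n15 fail=20; on 'c' 20→0 → fail=7;  out ∅∪{1}={1}
  n22('eee'): parent n21 fail=20; on 'e' 20 → fail=21;  out {6}∪∅={6}
  n4('beee'): parent n3 fail=21; on 'e' 21 → fail=22;  out ∅∪{6}={6}
  n10('bddb'): parent n9 fail=0; on 'b' 0 → fail=1;  out ∅∪∅=∅
  n17('aece'): parent n16 fail=7; on 'e' 7→0 → fail=20;  out ∅∪∅=∅
  n5('beeea'): parent n4 fail=22; on 'a' 22→21→20→0 → fail=14;  out ∅∪∅=∅
  n11('bddbe'): parent n10 fail=1; on 'e' 1 → fail=2;  out {2}∪∅={2}
  n18('aeced'): parent n17 fail=20; on 'd' 20→0 → fail=0;  out ∅∪∅=∅
  n6('beeeac'): parent n5 fail=14; on 'c' 14→0 → fail=7;  out {0}∪{1}={0,1}
  n19('aeceda'): parent n18 fail=0; on 'a' 0 → fail=14;  out {4}∪∅={4}

Text stream:
pos 0 'b': at 1
pos 1 'a': at 12
pos 2 'e': at 13  → match P3@[0:2],P7@[1:2]
pos 3 'd': at 0 ·f
pos 4 'b': at 1
pos 5 'e': at 2
pos 6 'e': at 3  → match P5@[4:6]
pos 7 'e': at 4  → match P6@[5:7]
pos 8 'a': at 5
pos 9 'c': at 6  → match P0@[4:9],P1@[9:9]
pos 10 'c': at 7 ·f  → match P1@[10:10]
pos 11 'e': at 20 ·f
pos 12 'e': at 21
pos 13 'e': at 22  → match P6@[11:13]
pos 14 'c': at 7 ·f  → match P1@[14:14]
pos 15 'c': at 7 ·f  → match P1@[15:15]
pos 16 'b': at 1 ·f
pos 17 'e': at 2
pos 18 'e': at 3  → match P5@[16:18]
pos 19 'd': at 0 ·f
pos 20 'a': at 14
pos 21 'e': at 15  → match P7@[20:21]
pos 22 'c': at 16  → match P1@[22:22]
pos 23 'e': at 17
pos 24 'd': at 18
pos 25 'a': at 19  → match P4@[20:25]
pos 26 'c': at 7 ·f  → match P1@[26:26]
pos 27 'a': at 14 ·f
pos 28 'c': at 7 ·f  → match P1@[28:28]
pos 29 'b': at 1 ·f
pos 30 'd': at 8
pos 31 'd': at 9
pos 32 'b': at 10
pos 33 'e': at 11  → match P2@[29:33]
pos 34 'b': at 1 ·f
pos 35 'a': at 12
pos 36 'e': at 13  → match P3@[34:36],P7@[35:36]
pos 37 'a': at 14 ·f
pos 38 'e': at 15  → match P7@[37:38]
pos 39 'c': at 16  → match P1@[39:39]
pos 40 'e': at 17
pos 41 'd': at 18
pos 42 'a': at 19  → match P4@[37:42]
pos 43 'e': at 15 ·f  → match P7@[42:43]
pos 44 'e': at 21 ·f
pos 45 'e': at 22  → match P6@[43:45]
pos 46 'a': at 14 ·f
pos 47 'e': at 15  → match P7@[46:47]
pos 48 'c': at 16  → match P1@[48:48]
pos 49 'b': at 1 ·f
pos 50 'c': at 7 ·f  → match P1@[50:50]
pos 51 'b': at 1 ·f
pos 52 'e': at 2
pos 53 'e': at 3  → match P5@[51:53]
pos 54 'e': at 4  → match P6@[52:54]
pos 55 'e': at 22 ·f  → match P6@[53:55]
pos 56 'b': at 1 ·f
pos 57 'e': at 2
pos 58 'e': at 3  → match P5@[56:58]
pos 59 'c': at 7 ·f  → match P1@[59:59]
pos 60 'b': at 1 ·f
pos 61 'b': at 1 ·f
pos 62 'e': at 2
pos 63 'e': at 3  → match P5@[61:63]
pos 64 'b': at 1 ·f
pos 65 'e': at 2
pos 66 'e': at 3  → match P5@[64:66]
pos 67 'b': at 1 ·f
pos 68 'd': at 8
pos 69 'd': at 9
pos 70 'b': at 10
pos 71 'e': at 11  → match P2@[67:71]
pos 72 'a': at 14 ·f
pos 73 'e': at 15  → match P7@[72:73]

All matches (sorted): [[2,3],[2,7],[6,5],[7,6],[9,0],[9,1],[10,1],[13,6],[14,1],[15,1],[18,5],[21,7],[22,1],[25,4],[26,1],[28,1],[33,2],[36,3],[36,7],[38,7],[39,1],[42,4],[43,7],[45,6],[47,7],[48,1],[50,1],[53,5],[54,6],[55,6],[58,5],[59,1],[63,5],[66,5],[71,2],[73,7]]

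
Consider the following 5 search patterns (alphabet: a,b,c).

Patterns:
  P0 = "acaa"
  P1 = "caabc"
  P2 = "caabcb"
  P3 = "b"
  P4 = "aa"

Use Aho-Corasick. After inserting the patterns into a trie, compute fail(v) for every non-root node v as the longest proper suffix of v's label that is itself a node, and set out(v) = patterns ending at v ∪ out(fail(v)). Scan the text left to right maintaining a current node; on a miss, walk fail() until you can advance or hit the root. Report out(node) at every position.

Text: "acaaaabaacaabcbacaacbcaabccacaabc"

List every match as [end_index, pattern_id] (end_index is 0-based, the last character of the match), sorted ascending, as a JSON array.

Build:
Trie nodes:
  0='ε' goto a→1 b→11 c→5
  1='a' goto a→12 c→2
  2='ac' goto a→3
  3='aca' goto a→4
  4='acaa' goto ·  ←P0
  5='c' goto a→6
  6='ca' goto a→7
  7='caa' goto b→8
  8='caab' goto c→9
  9='caabc' goto b→10  ←P1
  10='caabcb' goto ·  ←P2
  11='b' goto ·  ←P3
  12='aa' goto ·  ←P4

BFS fail/out derivation:
  n1('a'): parent n0 fail=0; on 'a' 0 → fail=0;  out ∅∪∅=∅
  n5('c'): parent n0 fail=0; on 'c' 0 → fail=0;  out ∅∪∅=∅
  n11('b'): parent n0 fail=0; on 'b' 0 → fail=0;  out {3}∪∅={3}
  n2('ac'): parent n1 fail=0; on 'c' 0 → fail=5;  out ∅∪∅=∅
  n6('ca'): parent n5 fail=0; on 'a' 0 → fail=1;  out ∅∪∅=∅
  n12('aa'): parent n1 fail=0; on 'a' 0 → fail=1;  out {4}∪∅={4}
  n3('aca'): parent n2 fail=5; on 'a' 5 → fail=6;  out ∅∪∅=∅
  n7('caa'): parent n6 fail=1; on 'a' 1 → fail=12;  out ∅∪{4}={4}
  n4('acaa'): parent n3 fail=6; on 'a' 6 → fail=7;  out {0}∪{4}={0,4}
  n8('caab'): parent n7 fail=12; on 'b' 12→1→0 → fail=11;  out ∅∪{3}={3}
  n9('caabc'): parent n8 fail=11; on 'c' 11→0 → fail=5;  out {1}∪∅={1}
  n10('caabcb'): parent n9 fail=5; on 'b' 5→0 → fail=11;  out {2}∪{3}={2,3}

Text stream:
i=0 'a': node 0→1
i=1 'c': node 1→2
i=2 'a': node 2→3
i=3 'a': node 3→4  ** P0@[0:3],P4@[2:3]
i=4 'a': node 4→12 (via fail)  ** P4@[3:4]
i=5 'a': node 12→12 (via fail)  ** P4@[4:5]
i=6 'b': node 12→11 (via fail)  ** P3@[6:6]
i=7 'a': node 11→1 (via fail)
i=8 'a': node 1→12  ** P4@[7:8]
i=9 'c': node 12→2 (via fail)
i=10 'a': node 2→3
i=11 'a': node 3→4  ** P0@[8:11],P4@[10:11]
i=12 'b': node 4→8 (via fail)  ** P3@[12:12]
i=13 'c': node 8→9  ** P1@[9:13]
i=14 'b': node 9→10  ** P2@[9:14],P3@[14:14]
i=15 'a': node 10→1 (via fail)
i=16 'c': node 1→2
i=17 'a': node 2→3
i=18 'a': node 3→4  ** P0@[15:18],P4@[17:18]
i=19 'c': node 4→2 (via fail)
i=20 'b': node 2→11 (via fail)  ** P3@[20:20]
i=21 'c': node 11→5 (via fail)
i=22 'a': node 5→6
i=23 'a': node 6→7  ** P4@[22:23]
i=24 'b': node 7→8  ** P3@[24:24]
i=25 'c': node 8→9  ** P1@[21:25]
i=26 'c': node 9→5 (via fail)
i=27 'a': node 5→6
i=28 'c': node 6→2 (via fail)
i=29 'a': node 2→3
i=30 'a': node 3→4  ** P0@[27:30],P4@[29:30]
i=31 'b': node 4→8 (via fail)  ** P3@[31:31]
i=32 'c': node 8→9  ** P1@[28:32]

All matches (sorted): [[3,0],[3,4],[4,4],[5,4],[6,3],[8,4],[11,0],[11,4],[12,3],[13,1],[14,2],[14,3],[18,0],[18,4],[20,3],[23,4],[24,3],[25,1],[30,0],[30,4],[31,3],[32,1]]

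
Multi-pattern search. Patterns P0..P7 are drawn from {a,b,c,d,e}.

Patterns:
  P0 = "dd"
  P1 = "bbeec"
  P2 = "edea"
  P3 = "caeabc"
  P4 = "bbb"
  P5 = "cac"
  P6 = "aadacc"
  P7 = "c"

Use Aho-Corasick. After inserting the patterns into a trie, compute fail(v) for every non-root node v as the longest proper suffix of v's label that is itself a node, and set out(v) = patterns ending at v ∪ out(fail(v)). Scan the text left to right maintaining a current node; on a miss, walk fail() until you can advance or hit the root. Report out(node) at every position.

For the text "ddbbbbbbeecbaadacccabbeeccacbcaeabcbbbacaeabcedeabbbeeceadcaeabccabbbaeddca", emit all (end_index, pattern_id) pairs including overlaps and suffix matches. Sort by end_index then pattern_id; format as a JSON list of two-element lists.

Build automaton:
Trie nodes:
  n0 'ε': a→20 b→3 c→12 d→1 e→8
  n1 'd': d→2
  n2 'dd': ·  [P0 ends]
  n3 'b': b→4
  n4 'bb': b→18 e→5
  n5 'bbe': e→6
  n6 'bbee': c→7
  n7 'bbeec': ·  [P1 ends]
  n8 'e': d→9
  n9 'ed': e→10
  n10 'ede': a→11
  n11 'edea': ·  [P2 ends]
  n12 'c': a→13  [P7 ends]
  n13 'ca': c→19 e→14
  n14 'cae': a→15
  n15 'caea': b→16
  n16 'caeab': c→17
  n17 'caeabc': ·  [P3 ends]
  n18 'bbb': ·  [P4 ends]
  n19 'cac': ·  [P5 ends]
  n20 'a': a→21
  n21 'aa': d→22
  n22 'aad': a→23
  n23 'aada': c→24
  n24 'aadac': c→25
  n25 'aadacc': ·  [P6 ends]

BFS fail/out derivation:
  fail(1) 'd': from fail(0)=0 chase 'd': 0 ⇒ 0;  out=∅∪out(0)=∅
  fail(3) 'b': from fail(0)=0 chase 'b': 0 ⇒ 0;  out=∅∪out(0)=∅
  fail(8) 'e': from fail(0)=0 chase 'e': 0 ⇒ 0;  out=∅∪out(0)=∅
  fail(12) 'c': from fail(0)=0 chase 'c': 0 ⇒ 0;  out={7}∪out(0)={7}
  fail(20) 'a': from fail(0)=0 chase 'a': 0 ⇒ 0;  out=∅∪out(0)=∅
  fail(2) 'dd': from fail(1)=0 chase 'd': 0 ⇒ 1;  out={0}∪out(1)={0}
  fail(4) 'bb': from fail(3)=0 chase 'b': 0 ⇒ 3;  out=∅∪out(3)=∅
  fail(9) 'ed': from fail(8)=0 chase 'd': 0 ⇒ 1;  out=∅∪out(1)=∅
  fail(13) 'ca': from fail(12)=0 chase 'a': 0 ⇒ 20;  out=∅∪out(20)=∅
  fail(21) 'aa': from fail(20)=0 chase 'a': 0 ⇒ 20;  out=∅∪out(20)=∅
  fail(5) 'bbe': from fail(4)=3 chase 'e': 3→0 ⇒ 8;  out=∅∪out(8)=∅
  fail(10) 'ede': from fail(9)=1 chase 'e': 1→0 ⇒ 8;  out=∅∪out(8)=∅
  fail(14) 'cae': from fail(13)=20 chase 'e': 20→0 ⇒ 8;  out=∅∪out(8)=∅
  fail(18) 'bbb': from fail(4)=3 chase 'b': 3 ⇒ 4;  out={4}∪out(4)={4}
  fail(19) 'cac': from fail(13)=20 chase 'c': 20→0 ⇒ 12;  out={5}∪out(12)={5,7}
  fail(22) 'aad': from fail(21)=20 chase 'd': 20→0 ⇒ 1;  out=∅∪out(1)=∅
  fail(6) 'bbee': from fail(5)=8 chase 'e': 8→0 ⇒ 8;  out=∅∪out(8)=∅
  fail(11) 'edea': from fail(10)=8 chase 'a': 8→0 ⇒ 20;  out={2}∪out(20)={2}
  fail(15) 'caea': from fail(14)=8 chase 'a': 8→0 ⇒ 20;  out=∅∪out(20)=∅
  fail(23) 'aada': from fail(22)=1 chase 'a': 1→0 ⇒ 20;  out=∅∪out(20)=∅
  fail(7) 'bbeec': from fail(6)=8 chase 'c': 8→0 ⇒ 12;  out={1}∪out(12)={1,7}
  fail(16) 'caeab': from fail(15)=20 chase 'b': 20→0 ⇒ 3;  out=∅∪out(3)=∅
  fail(24) 'aadac': from fail(23)=20 chase 'c': 20→0 ⇒ 12;  out=∅∪out(12)={7}
  fail(17) 'caeabc': from fail(16)=3 chase 'c': 3→0 ⇒ 12;  out={3}∪out(12)={3,7}
  fail(25) 'aadacc': from fail(24)=12 chase 'c': 12→0 ⇒ 12;  out={6}∪out(12)={6,7}

Text stream:
pos 0 'd': at 1
pos 1 'd': at 2  ** P0@[0:1]
pos 2 'b': at 3 ·f
pos 3 'b': at 4
pos 4 'b': at 18  ** P4@[2:4]
pos 5 'b': at 18 ·f  ** P4@[3:5]
pos 6 'b': at 18 ·f  ** P4@[4:6]
pos 7 'b': at 18 ·f  ** P4@[5:7]
pos 8 'e': at 5 ·f
pos 9 'e': at 6
pos 10 'c': at 7  ** P1@[6:10],P7@[10:10]
pos 11 'b': at 3 ·f
pos 12 'a': at 20 ·f
pos 13 'a': at 21
pos 14 'd': at 22
pos 15 'a': at 23
pos 16 'c': at 24  ** P7@[16:16]
pos 17 'c': at 25  ** P6@[12:17],P7@[17:17]
pos 18 'c': at 12 ·f  ** P7@[18:18]
pos 19 'a': at 13
pos 20 'b': at 3 ·f
pos 21 'b': at 4
pos 22 'e': at 5
pos 23 'e': at 6
pos 24 'c': at 7  ** P1@[20:24],P7@[24:24]
pos 25 'c': at 12 ·f  ** P7@[25:25]
pos 26 'a': at 13
pos 27 'c': at 19  ** P5@[25:27],P7@[27:27]
pos 28 'b': at 3 ·f
pos 29 'c': at 12 ·f  ** P7@[29:29]
pos 30 'a': at 13
pos 31 'e': at 14
pos 32 'a': at 15
pos 33 'b': at 16
pos 34 'c': at 17  ** P3@[29:34],P7@[34:34]
pos 35 'b': at 3 ·f
pos 36 'b': at 4
pos 37 'b': at 18  ** P4@[35:37]
pos 38 'a': at 20 ·f
pos 39 'c': at 12 ·f  ** P7@[39:39]
pos 40 'a': at 13
pos 41 'e': at 14
pos 42 'a': at 15
pos 43 'b': at 16
pos 44 'c': at 17  ** P3@[39:44],P7@[44:44]
pos 45 'e': at 8 ·f
pos 46 'd': at 9
pos 47 'e': at 10
pos 48 'a': at 11  ** P2@[45:48]
pos 49 'b': at 3 ·f
pos 50 'b': at 4
pos 51 'b': at 18  ** P4@[49:51]
pos 52 'e': at 5 ·f
pos 53 'e': at 6
pos 54 'c': at 7  ** P1@[50:54],P7@[54:54]
pos 55 'e': at 8 ·f
pos 56 'a': at 20 ·f
pos 57 'd': at 1 ·f
pos 58 'c': at 12 ·f  ** P7@[58:58]
pos 59 'a': at 13
pos 60 'e': at 14
pos 61 'a': at 15
pos 62 'b': at 16
pos 63 'c': at 17  ** P3@[58:63],P7@[63:63]
pos 64 'c': at 12 ·f  ** P7@[64:64]
pos 65 'a': at 13
pos 66 'b': at 3 ·f
pos 67 'b': at 4
pos 68 'b': at 18  ** P4@[66:68]
pos 69 'a': at 20 ·f
pos 70 'e': at 8 ·f
pos 71 'd': at 9
pos 72 'd': at 2 ·f  ** P0@[71:72]
pos 73 'c': at 12 ·f  ** P7@[73:73]
pos 74 'a': at 13

Result: [[1,0],[4,4],[5,4],[6,4],[7,4],[10,1],[10,7],[16,7],[17,6],[17,7],[18,7],[24,1],[24,7],[25,7],[27,5],[27,7],[29,7],[34,3],[34,7],[37,4],[39,7],[44,3],[44,7],[48,2],[51,4],[54,1],[54,7],[58,7],[63,3],[63,7],[64,7],[68,4],[72,0],[73,7]]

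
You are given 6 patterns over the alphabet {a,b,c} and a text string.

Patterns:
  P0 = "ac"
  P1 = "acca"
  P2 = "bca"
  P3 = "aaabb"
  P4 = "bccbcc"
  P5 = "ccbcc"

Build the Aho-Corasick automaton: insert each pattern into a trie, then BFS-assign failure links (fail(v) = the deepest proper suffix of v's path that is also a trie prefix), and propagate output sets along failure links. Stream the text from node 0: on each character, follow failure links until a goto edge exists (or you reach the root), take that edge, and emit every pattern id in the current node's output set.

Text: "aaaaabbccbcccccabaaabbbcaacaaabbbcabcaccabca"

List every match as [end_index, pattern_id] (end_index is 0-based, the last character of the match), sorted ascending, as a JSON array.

Build automaton:
Trie nodes:
  n0 'ε': a→1 b→5 c→16
  n1 'a': a→8 c→2
  n2 'ac': c→3  ←P0
  n3 'acc': a→4
  n4 'acca': ·  ←P1
  n5 'b': c→6
  n6 'bc': a→7 c→12
  n7 'bca': ·  ←P2
  n8 'aa': a→9
  n9 'aaa': b→10
  n10 'aaab': b→11
  n11 'aaabb': ·  ←P3
  n12 'bcc': b→13
  n13 'bccb': c→14
  n14 'bccbc': c→15
  n15 'bccbcc': ·  ←P4
  n16 'c': c→17
  n17 'cc': b→18
  n18 'ccb': c→19
  n19 'ccbc': c→20
  n20 'ccbcc': ·  ←P5

Failure links (BFS by depth):
  n1('a'): parent n0 fail=0; on 'a' 0 → fail=0;  out ∅∪∅=∅
  n5('b'): parent n0 fail=0; on 'b' 0 → fail=0;  out ∅∪∅=∅
  n16('c'): parent n0 fail=0; on 'c' 0 → fail=0;  out ∅∪∅=∅
  n2('ac'): parent n1 fail=0; on 'c' 0 → fail=16;  out {0}∪∅={0}
  n6('bc'): parent n5 fail=0; on 'c' 0 → fail=16;  out ∅∪∅=∅
  n8('aa'): parent n1 fail=0; on 'a' 0 → fail=1;  out ∅∪∅=∅
  n17('cc'): parent n16 fail=0; on 'c' 0 → fail=16;  out ∅∪∅=∅
  n3('acc'): parent n2 fail=16; on 'c' 16 → fail=17;  out ∅∪∅=∅
  n7('bca'): parent n6 fail=16; on 'a' 16→0 → fail=1;  out {2}∪∅={2}
  n9('aaa'): parent n8 fail=1; on 'a' 1 → fail=8;  out ∅∪∅=∅
  n12('bcc'): parent n6 fail=16; on 'c' 16 → fail=17;  out ∅∪∅=∅
  n18('ccb'): parent n17 fail=16; on 'b' 16→0 → fail=5;  out ∅∪∅=∅
  n4('acca'): parent n3 fail=17; on 'a' 17→16→0 → fail=1;  out {1}∪∅={1}
  n10('aaab'): parent n9 fail=8; on 'b' 8→1→0 → fail=5;  out ∅∪∅=∅
  n13('bccb'): parent n12 fail=17; on 'b' 17 → fail=18;  out ∅∪∅=∅
  n19('ccbc'): parent n18 fail=5; on 'c' 5 → fail=6;  out ∅∪∅=∅
  n11('aaabb'): parent n10 fail=5; on 'b' 5→0 → fail=5;  out {3}∪∅={3}
  n14('bccbc'): parent n13 fail=18; on 'c' 18 → fail=19;  out ∅∪∅=∅
  n20('ccbcc'): parent n19 fail=6; on 'c' 6 → fail=12;  out {5}∪∅={5}
  n15('bccbcc'): parent n14 fail=19; on 'c' 19 → fail=20;  out {4}∪{5}={4,5}

Run:
[0] read 'a'  n0⇒n1
[1] read 'a'  n1⇒n8
[2] read 'a'  n8⇒n9
[3] read 'a'  n9⇒n9 ·f
[4] read 'a'  n9⇒n9 ·f
[5] read 'b'  n9⇒n10
[6] read 'b'  n10⇒n11  → match P3@[2:6]
[7] read 'c'  n11⇒n6 ·f
[8] read 'c'  n6⇒n12
[9] read 'b'  n12⇒n13
[10] read 'c'  n13⇒n14
[11] read 'c'  n14⇒n15  → match P4@[6:11],P5@[7:11]
[12] read 'c'  n15⇒n17 ·f
[13] read 'c'  n17⇒n17 ·f
[14] read 'c'  n17⇒n17 ·f
[15] read 'a'  n17⇒n1 ·f
[16] read 'b'  n1⇒n5 ·f
[17] read 'a'  n5⇒n1 ·f
[18] read 'a'  n1⇒n8
[19] read 'a'  n8⇒n9
[20] read 'b'  n9⇒n10
[21] read 'b'  n10⇒n11  → match P3@[17:21]
[22] read 'b'  n11⇒n5 ·f
[23] read 'c'  n5⇒n6
[24] read 'a'  n6⇒n7  → match P2@[22:24]
[25] read 'a'  n7⇒n8 ·f
[26] read 'c'  n8⇒n2 ·f  → match P0@[25:26]
[27] read 'a'  n2⇒n1 ·f
[28] read 'a'  n1⇒n8
[29] read 'a'  n8⇒n9
[30] read 'b'  n9⇒n10
[31] read 'b'  n10⇒n11  → match P3@[27:31]
[32] read 'b'  n11⇒n5 ·f
[33] read 'c'  n5⇒n6
[34] read 'a'  n6⇒n7  → match P2@[32:34]
[35] read 'b'  n7⇒n5 ·f
[36] read 'c'  n5⇒n6
[37] read 'a'  n6⇒n7  → match P2@[35:37]
[38] read 'c'  n7⇒n2 ·f  → match P0@[37:38]
[39] read 'c'  n2⇒n3
[40] read 'a'  n3⇒n4  → match P1@[37:40]
[41] read 'b'  n4⇒n5 ·f
[42] read 'c'  n5⇒n6
[43] read 'a'  n6⇒n7  → match P2@[41:43]

Result: [[6,3],[11,4],[11,5],[21,3],[24,2],[26,0],[31,3],[34,2],[37,2],[38,0],[40,1],[43,2]]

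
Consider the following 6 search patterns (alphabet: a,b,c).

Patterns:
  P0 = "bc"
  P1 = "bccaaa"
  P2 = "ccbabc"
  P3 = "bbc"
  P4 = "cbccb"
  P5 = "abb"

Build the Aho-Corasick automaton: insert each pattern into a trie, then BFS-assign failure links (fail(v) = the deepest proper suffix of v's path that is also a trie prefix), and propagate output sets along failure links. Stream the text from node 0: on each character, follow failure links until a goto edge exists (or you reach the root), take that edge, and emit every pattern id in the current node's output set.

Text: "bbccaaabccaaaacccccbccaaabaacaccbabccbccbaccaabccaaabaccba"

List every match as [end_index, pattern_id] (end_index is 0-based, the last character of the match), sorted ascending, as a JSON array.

Build:
Trie nodes:
  0='ε' goto a→19 b→1 c→7
  1='b' goto b→13 c→2
  2='bc' goto c→3  ←P0
  3='bcc' goto a→4
  4='bcca' goto a→5
  5='bccaa' goto a→6
  6='bccaaa' goto ·  ←P1
  7='c' goto b→15 c→8
  8='cc' goto b→9
  9='ccb' goto a→10
  10='ccba' goto b→11
  11='ccbab' goto c→12
  12='ccbabc' goto ·  ←P2
  13='bb' goto c→14
  14='bbc' goto ·  ←P3
  15='cb' goto c→16
  16='cbc' goto c→17
  17='cbcc' goto b→18
  18='cbccb' goto ·  ←P4
  19='a' goto b→20
  20='ab' goto b→21
  21='abb' goto ·  ←P5

Failure links (BFS by depth):
  fail(1) 'b': from fail(0)=0 chase 'b': 0 ⇒ 0;  out=∅∪out(0)=∅
  fail(7) 'c': from fail(0)=0 chase 'c': 0 ⇒ 0;  out=∅∪out(0)=∅
  fail(19) 'a': from fail(0)=0 chase 'a': 0 ⇒ 0;  out=∅∪out(0)=∅
  fail(2) 'bc': from fail(1)=0 chase 'c': 0 ⇒ 7;  out={0}∪out(7)={0}
  fail(8) 'cc': from fail(7)=0 chase 'c': 0 ⇒ 7;  out=∅∪out(7)=∅
  fail(13) 'bb': from fail(1)=0 chase 'b': 0 ⇒ 1;  out=∅∪out(1)=∅
  fail(15) 'cb': from fail(7)=0 chase 'b': 0 ⇒ 1;  out=∅∪out(1)=∅
  fail(20) 'ab': from fail(19)=0 chase 'b': 0 ⇒ 1;  out=∅∪out(1)=∅
  fail(3) 'bcc': from fail(2)=7 chase 'c': 7 ⇒ 8;  out=∅∪out(8)=∅
  fail(9) 'ccb': from fail(8)=7 chase 'b': 7 ⇒ 15;  out=∅∪out(15)=∅
  fail(14) 'bbc': from fail(13)=1 chase 'c': 1 ⇒ 2;  out={3}∪out(2)={0,3}
  fail(16) 'cbc': from fail(15)=1 chase 'c': 1 ⇒ 2;  out=∅∪out(2)={0}
  fail(21) 'abb': from fail(20)=1 chase 'b': 1 ⇒ 13;  out={5}∪out(13)={5}
  fail(4) 'bcca': from fail(3)=8 chase 'a': 8→7→0 ⇒ 19;  out=∅∪out(19)=∅
  fail(10) 'ccba': from fail(9)=15 chase 'a': 15→1→0 ⇒ 19;  out=∅∪out(19)=∅
  fail(17) 'cbcc': from fail(16)=2 chase 'c': 2 ⇒ 3;  out=∅∪out(3)=∅
  fail(5) 'bccaa': from fail(4)=19 chase 'a': 19→0 ⇒ 19;  out=∅∪out(19)=∅
  fail(11) 'ccbab': from fail(10)=19 chase 'b': 19 ⇒ 20;  out=∅∪out(20)=∅
  fail(18) 'cbccb': from fail(17)=3 chase 'b': 3→8 ⇒ 9;  out={4}∪out(9)={4}
  fail(6) 'bccaaa': from fail(5)=19 chase 'a': 19→0 ⇒ 19;  out={1}∪out(19)={1}
  fail(12) 'ccbabc': from fail(11)=20 chase 'c': 20→1 ⇒ 2;  out={2}∪out(2)={0,2}

Scan:
pos 0 'b': at 1
pos 1 'b': at 13
pos 2 'c': at 14  emit P0@[1:2],P3@[0:2]
pos 3 'c': at 3 (fail-walked)
pos 4 'a': at 4
pos 5 'a': at 5
pos 6 'a': at 6  emit P1@[1:6]
pos 7 'b': at 20 (fail-walked)
pos 8 'c': at 2 (fail-walked)  emit P0@[7:8]
pos 9 'c': at 3
pos 10 'a': at 4
pos 11 'a': at 5
pos 12 'a': at 6  emit P1@[7:12]
pos 13 'a': at 19 (fail-walked)
pos 14 'c': at 7 (fail-walked)
pos 15 'c': at 8
pos 16 'c': at 8 (fail-walked)
pos 17 'c': at 8 (fail-walked)
pos 18 'c': at 8 (fail-walked)
pos 19 'b': at 9
pos 20 'c': at 16 (fail-walked)  emit P0@[19:20]
pos 21 'c': at 17
pos 22 'a': at 4 (fail-walked)
pos 23 'a': at 5
pos 24 'a': at 6  emit P1@[19:24]
pos 25 'b': at 20 (fail-walked)
pos 26 'a': at 19 (fail-walked)
pos 27 'a': at 19 (fail-walked)
pos 28 'c': at 7 (fail-walked)
pos 29 'a': at 19 (fail-walked)
pos 30 'c': at 7 (fail-walked)
pos 31 'c': at 8
pos 32 'b': at 9
pos 33 'a': at 10
pos 34 'b': at 11
pos 35 'c': at 12  emit P0@[34:35],P2@[30:35]
pos 36 'c': at 3 (fail-walked)
pos 37 'b': at 9 (fail-walked)
pos 38 'c': at 16 (fail-walked)  emit P0@[37:38]
pos 39 'c': at 17
pos 40 'b': at 18  emit P4@[36:40]
pos 41 'a': at 10 (fail-walked)
pos 42 'c': at 7 (fail-walked)
pos 43 'c': at 8
pos 44 'a': at 19 (fail-walked)
pos 45 'a': at 19 (fail-walked)
pos 46 'b': at 20
pos 47 'c': at 2 (fail-walked)  emit P0@[46:47]
pos 48 'c': at 3
pos 49 'a': at 4
pos 50 'a': at 5
pos 51 'a': at 6  emit P1@[46:51]
pos 52 'b': at 20 (fail-walked)
pos 53 'a': at 19 (fail-walked)
pos 54 'c': at 7 (fail-walked)
pos 55 'c': at 8
pos 56 'b': at 9
pos 57 'a': at 10

Result: [[2,0],[2,3],[6,1],[8,0],[12,1],[20,0],[24,1],[35,0],[35,2],[38,0],[40,4],[47,0],[51,1]]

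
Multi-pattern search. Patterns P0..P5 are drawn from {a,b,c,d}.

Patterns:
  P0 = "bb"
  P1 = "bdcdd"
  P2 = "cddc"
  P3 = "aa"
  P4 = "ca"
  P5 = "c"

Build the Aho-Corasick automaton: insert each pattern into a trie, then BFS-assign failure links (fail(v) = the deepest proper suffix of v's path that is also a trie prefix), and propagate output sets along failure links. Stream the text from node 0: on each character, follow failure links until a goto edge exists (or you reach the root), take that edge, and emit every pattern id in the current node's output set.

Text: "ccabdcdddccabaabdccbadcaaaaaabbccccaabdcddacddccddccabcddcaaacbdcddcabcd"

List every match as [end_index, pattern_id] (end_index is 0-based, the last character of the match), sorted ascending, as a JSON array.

Build:
Trie nodes:
  0='ε' goto a→11 b→1 c→7
  1='b' goto b→2 d→3
  2='bb' goto ·  [P0 ends]
  3='bd' goto c→4
  4='bdc' goto d→5
  5='bdcd' goto d→6
  6='bdcdd' goto ·  [P1 ends]
  7='c' goto a→13 d→8  [P5 ends]
  8='cd' goto d→9
  9='cdd' goto c→10
  10='cddc' goto ·  [P2 ends]
  11='a' goto a→12
  12='aa' goto ·  [P3 ends]
  13='ca' goto ·  [P4 ends]

BFS fail/out derivation:
  n1('b'): parent n0 fail=0; on 'b' 0 → fail=0;  out ∅∪∅=∅
  n7('c'): parent n0 fail=0; on 'c' 0 → fail=0;  out {5}∪∅={5}
  n11('a'): parent n0 fail=0; on 'a' 0 → fail=0;  out ∅∪∅=∅
  n2('bb'): parent n1 fail=0; on 'b' 0 → fail=1;  out {0}∪∅={0}
  n3('bd'): parent n1 fail=0; on 'd' 0 → fail=0;  out ∅∪∅=∅
  n8('cd'): parent n7 fail=0; on 'd' 0 → fail=0;  out ∅∪∅=∅
  n12('aa'): parent n11 fail=0; on 'a' 0 → fail=11;  out {3}∪∅={3}
  n13('ca'): parent n7 fail=0; on 'a' 0 → fail=11;  out {4}∪∅={4}
  n4('bdc'): parent n3 fail=0; on 'c' 0 → fail=7;  out ∅∪{5}={5}
  n9('cdd'): parent n8 fail=0; on 'd' 0 → fail=0;  out ∅∪∅=∅
  n5('bdcd'): parent n4 fail=7; on 'd' 7 → fail=8;  out ∅∪∅=∅
  n10('cddc'): parent n9 fail=0; on 'c' 0 → fail=7;  out {2}∪{5}={2,5}
  n6('bdcdd'): parent n5 fail=8; on 'd' 8 → fail=9;  out {1}∪∅={1}

Scan:
i=0 'c': node 0→7  → match P5@[0:0]
i=1 'c': node 7→7 (via fail)  → match P5@[1:1]
i=2 'a': node 7→13  → match P4@[1:2]
i=3 'b': node 13→1 (via fail)
i=4 'd': node 1→3
i=5 'c': node 3→4  → match P5@[5:5]
i=6 'd': node 4→5
i=7 'd': node 5→6  → match P1@[3:7]
i=8 'd': node 6→0 (via fail)
i=9 'c': node 0→7  → match P5@[9:9]
i=10 'c': node 7→7 (via fail)  → match P5@[10:10]
i=11 'a': node 7→13  → match P4@[10:11]
i=12 'b': node 13→1 (via fail)
i=13 'a': node 1→11 (via fail)
i=14 'a': node 11→12  → match P3@[13:14]
i=15 'b': node 12→1 (via fail)
i=16 'd': node 1→3
i=17 'c': node 3→4  → match P5@[17:17]
i=18 'c': node 4→7 (via fail)  → match P5@[18:18]
i=19 'b': node 7→1 (via fail)
i=20 'a': node 1→11 (via fail)
i=21 'd': node 11→0 (via fail)
i=22 'c': node 0→7  → match P5@[22:22]
i=23 'a': node 7→13  → match P4@[22:23]
i=24 'a': node 13→12 (via fail)  → match P3@[23:24]
i=25 'a': node 12→12 (via fail)  → match P3@[24:25]
i=26 'a': node 12→12 (via fail)  → match P3@[25:26]
i=27 'a': node 12→12 (via fail)  → match P3@[26:27]
i=28 'a': node 12→12 (via fail)  → match P3@[27:28]
i=29 'b': node 12→1 (via fail)
i=30 'b': node 1→2  → match P0@[29:30]
i=31 'c': node 2→7 (via fail)  → match P5@[31:31]
i=32 'c': node 7→7 (via fail)  → match P5@[32:32]
i=33 'c': node 7→7 (via fail)  → match P5@[33:33]
i=34 'c': node 7→7 (via fail)  → match P5@[34:34]
i=35 'a': node 7→13  → match P4@[34:35]
i=36 'a': node 13→12 (via fail)  → match P3@[35:36]
i=37 'b': node 12→1 (via fail)
i=38 'd': node 1→3
i=39 'c': node 3→4  → match P5@[39:39]
i=40 'd': node 4→5
i=41 'd': node 5→6  → match P1@[37:41]
i=42 'a': node 6→11 (via fail)
i=43 'c': node 11→7 (via fail)  → match P5@[43:43]
i=44 'd': node 7→8
i=45 'd': node 8→9
i=46 'c': node 9→10  → match P2@[43:46],P5@[46:46]
i=47 'c': node 10→7 (via fail)  → match P5@[47:47]
i=48 'd': node 7→8
i=49 'd': node 8→9
i=50 'c': node 9→10  → match P2@[47:50],P5@[50:50]
i=51 'c': node 10→7 (via fail)  → match P5@[51:51]
i=52 'a': node 7→13  → match P4@[51:52]
i=53 'b': node 13→1 (via fail)
i=54 'c': node 1→7 (via fail)  → match P5@[54:54]
i=55 'd': node 7→8
i=56 'd': node 8→9
i=57 'c': node 9→10  → match P2@[54:57],P5@[57:57]
i=58 'a': node 10→13 (via fail)  → match P4@[57:58]
i=59 'a': node 13→12 (via fail)  → match P3@[58:59]
i=60 'a': node 12→12 (via fail)  → match P3@[59:60]
i=61 'c': node 12→7 (via fail)  → match P5@[61:61]
i=62 'b': node 7→1 (via fail)
i=63 'd': node 1→3
i=64 'c': node 3→4  → match P5@[64:64]
i=65 'd': node 4→5
i=66 'd': node 5→6  → match P1@[62:66]
i=67 'c': node 6→10 (via fail)  → match P2@[64:67],P5@[67:67]
i=68 'a': node 10→13 (via fail)  → match P4@[67:68]
i=69 'b': node 13→1 (via fail)
i=70 'c': node 1→7 (via fail)  → match P5@[70:70]
i=71 'd': node 7→8

Result: [[0,5],[1,5],[2,4],[5,5],[7,1],[9,5],[10,5],[11,4],[14,3],[17,5],[18,5],[22,5],[23,4],[24,3],[25,3],[26,3],[27,3],[28,3],[30,0],[31,5],[32,5],[33,5],[34,5],[35,4],[36,3],[39,5],[41,1],[43,5],[46,2],[46,5],[47,5],[50,2],[50,5],[51,5],[52,4],[54,5],[57,2],[57,5],[58,4],[59,3],[60,3],[61,5],[64,5],[66,1],[67,2],[67,5],[68,4],[70,5]]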